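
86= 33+53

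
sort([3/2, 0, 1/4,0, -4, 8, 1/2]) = [ - 4,0, 0, 1/4, 1/2,  3/2, 8] 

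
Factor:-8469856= - 2^5*29^1*9127^1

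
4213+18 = 4231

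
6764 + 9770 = 16534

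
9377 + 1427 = 10804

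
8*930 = 7440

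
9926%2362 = 478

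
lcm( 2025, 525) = 14175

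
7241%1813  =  1802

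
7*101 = 707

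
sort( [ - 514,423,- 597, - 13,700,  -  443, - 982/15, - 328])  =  [ - 597,-514,-443, - 328,- 982/15,-13,423,  700 ]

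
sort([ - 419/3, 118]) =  [-419/3,118]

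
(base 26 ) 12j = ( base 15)34c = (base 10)747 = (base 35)lc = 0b1011101011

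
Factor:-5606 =-2^1*2803^1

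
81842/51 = 81842/51 = 1604.75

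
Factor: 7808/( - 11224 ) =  - 2^4*23^(  -  1) = - 16/23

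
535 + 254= 789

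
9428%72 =68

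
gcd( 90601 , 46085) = 1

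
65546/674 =32773/337 =97.25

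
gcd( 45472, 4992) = 32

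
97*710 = 68870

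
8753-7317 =1436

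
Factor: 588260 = 2^2*5^1*67^1*439^1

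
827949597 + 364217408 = 1192167005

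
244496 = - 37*( - 6608 ) 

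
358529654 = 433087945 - 74558291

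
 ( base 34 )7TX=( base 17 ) 1e8g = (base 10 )9111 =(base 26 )dcb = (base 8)21627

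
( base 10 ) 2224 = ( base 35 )1sj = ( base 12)1354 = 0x8B0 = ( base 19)631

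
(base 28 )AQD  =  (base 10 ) 8581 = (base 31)8SP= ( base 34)7ed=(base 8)20605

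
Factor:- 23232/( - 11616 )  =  2=2^1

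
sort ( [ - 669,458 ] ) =[-669,458] 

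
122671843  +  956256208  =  1078928051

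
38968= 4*9742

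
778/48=16 + 5/24 = 16.21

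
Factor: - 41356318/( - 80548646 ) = 20678159^1*40274323^( - 1 ) = 20678159/40274323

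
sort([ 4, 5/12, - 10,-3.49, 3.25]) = [ - 10,-3.49, 5/12, 3.25, 4 ] 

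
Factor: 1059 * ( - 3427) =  -3^1*23^1*149^1*353^1  =  - 3629193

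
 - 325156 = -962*338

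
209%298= 209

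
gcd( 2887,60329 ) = 1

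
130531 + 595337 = 725868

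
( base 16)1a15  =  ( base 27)948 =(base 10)6677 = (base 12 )3A45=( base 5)203202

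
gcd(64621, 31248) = 1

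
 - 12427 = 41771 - 54198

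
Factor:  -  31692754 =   -  2^1 *41^1*523^1*739^1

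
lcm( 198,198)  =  198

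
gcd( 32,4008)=8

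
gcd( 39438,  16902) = 5634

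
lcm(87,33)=957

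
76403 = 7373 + 69030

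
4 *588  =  2352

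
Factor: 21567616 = 2^7*7^1 * 24071^1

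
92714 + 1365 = 94079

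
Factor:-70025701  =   -70025701^1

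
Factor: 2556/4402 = 18/31 = 2^1*3^2*31^( -1)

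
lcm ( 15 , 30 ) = 30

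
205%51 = 1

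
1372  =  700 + 672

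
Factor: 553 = 7^1*79^1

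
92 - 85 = 7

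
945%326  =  293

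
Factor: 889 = 7^1*127^1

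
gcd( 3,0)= 3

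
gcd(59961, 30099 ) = 237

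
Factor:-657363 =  - 3^1*7^1*23^1 *1361^1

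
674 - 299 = 375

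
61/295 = 61/295 = 0.21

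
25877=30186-4309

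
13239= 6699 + 6540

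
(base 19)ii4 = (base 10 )6844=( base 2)1101010111100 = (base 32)6LS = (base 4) 1222330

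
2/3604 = 1/1802 = 0.00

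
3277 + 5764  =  9041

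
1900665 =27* 70395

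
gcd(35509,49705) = 1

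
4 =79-75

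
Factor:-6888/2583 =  - 8/3= -2^3 * 3^( - 1 ) 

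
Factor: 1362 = 2^1*3^1*227^1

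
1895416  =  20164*94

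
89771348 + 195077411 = 284848759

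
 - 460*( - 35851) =16491460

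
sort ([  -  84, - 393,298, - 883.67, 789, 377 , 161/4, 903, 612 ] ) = [ - 883.67, - 393, - 84, 161/4, 298, 377,612, 789,903]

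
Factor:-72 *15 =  - 2^3 * 3^3*5^1 = - 1080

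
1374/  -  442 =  - 687/221 = -3.11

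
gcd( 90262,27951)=1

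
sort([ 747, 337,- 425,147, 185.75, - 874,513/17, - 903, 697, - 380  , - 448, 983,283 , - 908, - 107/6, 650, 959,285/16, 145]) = [-908,  -  903,  -  874,  -  448,  -  425,-380 ,  -  107/6,285/16, 513/17,145, 147, 185.75, 283, 337, 650, 697,747 , 959,983 ]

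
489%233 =23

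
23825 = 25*953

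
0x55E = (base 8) 2536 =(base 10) 1374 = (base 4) 111132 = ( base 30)1FO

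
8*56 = 448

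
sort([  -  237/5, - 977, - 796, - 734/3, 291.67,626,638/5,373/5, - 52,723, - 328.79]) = [ - 977, - 796,  -  328.79, - 734/3,- 52, - 237/5,373/5 , 638/5,291.67,626, 723]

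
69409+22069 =91478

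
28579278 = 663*43106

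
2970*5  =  14850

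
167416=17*9848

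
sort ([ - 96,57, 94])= [  -  96, 57, 94] 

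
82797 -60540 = 22257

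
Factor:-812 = - 2^2*7^1*29^1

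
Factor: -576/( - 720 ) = 2^2 * 5^( - 1 ) = 4/5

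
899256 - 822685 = 76571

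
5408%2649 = 110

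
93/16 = 93/16 = 5.81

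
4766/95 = 50 + 16/95  =  50.17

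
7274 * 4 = 29096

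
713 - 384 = 329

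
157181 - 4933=152248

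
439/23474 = 439/23474 = 0.02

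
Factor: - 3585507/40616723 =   -  3^1*7^( - 1 )*17^(-1 )*191^ (- 1)*1787^( - 1) *1195169^1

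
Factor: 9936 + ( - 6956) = 2980 = 2^2*5^1 * 149^1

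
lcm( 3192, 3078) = 86184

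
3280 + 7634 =10914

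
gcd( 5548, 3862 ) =2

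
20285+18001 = 38286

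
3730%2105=1625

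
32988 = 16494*2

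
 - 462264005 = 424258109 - 886522114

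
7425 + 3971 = 11396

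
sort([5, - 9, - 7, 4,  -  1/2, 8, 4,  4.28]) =[- 9, - 7, - 1/2,4,4, 4.28,5, 8 ]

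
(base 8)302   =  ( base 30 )6E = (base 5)1234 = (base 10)194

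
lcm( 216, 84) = 1512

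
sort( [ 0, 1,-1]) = [ - 1, 0,1]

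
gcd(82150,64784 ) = 2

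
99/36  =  11/4   =  2.75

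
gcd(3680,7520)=160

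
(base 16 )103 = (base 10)259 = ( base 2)100000011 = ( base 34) 7l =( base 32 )83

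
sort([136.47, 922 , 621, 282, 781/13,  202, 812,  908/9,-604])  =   [- 604,  781/13, 908/9, 136.47, 202,282,621, 812,922]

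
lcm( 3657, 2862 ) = 65826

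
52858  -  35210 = 17648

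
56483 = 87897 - 31414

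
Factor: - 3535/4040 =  - 2^( - 3)*7^1 = - 7/8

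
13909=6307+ 7602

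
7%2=1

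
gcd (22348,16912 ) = 604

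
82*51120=4191840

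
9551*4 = 38204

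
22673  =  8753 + 13920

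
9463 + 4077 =13540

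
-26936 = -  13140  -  13796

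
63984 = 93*688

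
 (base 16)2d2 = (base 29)OQ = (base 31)N9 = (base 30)O2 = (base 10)722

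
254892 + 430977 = 685869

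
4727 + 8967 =13694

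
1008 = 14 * 72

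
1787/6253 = 1787/6253 = 0.29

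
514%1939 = 514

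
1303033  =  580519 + 722514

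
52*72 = 3744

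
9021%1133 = 1090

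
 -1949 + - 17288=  - 19237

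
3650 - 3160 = 490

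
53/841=53/841 =0.06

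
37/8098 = 37/8098 = 0.00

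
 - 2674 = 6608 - 9282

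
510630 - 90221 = 420409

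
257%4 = 1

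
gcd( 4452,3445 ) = 53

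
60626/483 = 125 + 251/483 = 125.52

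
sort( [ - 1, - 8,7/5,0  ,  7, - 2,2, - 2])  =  [ - 8,-2, - 2, -1,0, 7/5, 2, 7 ] 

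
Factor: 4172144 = 2^4*107^1*2437^1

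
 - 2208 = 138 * ( - 16)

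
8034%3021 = 1992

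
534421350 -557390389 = -22969039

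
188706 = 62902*3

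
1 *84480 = 84480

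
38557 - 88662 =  - 50105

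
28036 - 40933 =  - 12897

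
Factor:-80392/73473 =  - 2^3 * 3^( - 1) *13^1 * 19^( - 1)* 773^1*1289^( - 1) 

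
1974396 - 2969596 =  - 995200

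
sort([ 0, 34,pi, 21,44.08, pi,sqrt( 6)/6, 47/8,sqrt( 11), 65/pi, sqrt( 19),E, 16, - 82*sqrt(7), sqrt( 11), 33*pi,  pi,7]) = [  -  82*sqrt( 7), 0, sqrt( 6)/6, E,pi, pi, pi,  sqrt( 11),sqrt( 11),sqrt( 19), 47/8, 7,16, 65/pi,21, 34,  44.08, 33 * pi ] 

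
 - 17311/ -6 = 2885+1/6 = 2885.17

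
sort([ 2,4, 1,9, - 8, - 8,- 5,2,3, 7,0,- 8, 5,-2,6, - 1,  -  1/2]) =[ - 8,-8, -8,-5, - 2, - 1 , - 1/2,  0, 1,2,2,3, 4,5,6,7,9 ]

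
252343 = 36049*7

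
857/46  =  18 + 29/46 = 18.63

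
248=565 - 317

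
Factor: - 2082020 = -2^2 *5^1*19^1*5479^1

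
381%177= 27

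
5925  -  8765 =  - 2840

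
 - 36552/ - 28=1305 + 3/7 = 1305.43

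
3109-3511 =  -402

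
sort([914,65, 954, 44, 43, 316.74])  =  [ 43,44 , 65 , 316.74 , 914, 954 ] 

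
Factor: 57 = 3^1*19^1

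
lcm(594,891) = 1782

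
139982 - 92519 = 47463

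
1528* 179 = 273512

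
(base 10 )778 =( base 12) 54A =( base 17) 2BD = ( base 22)1d8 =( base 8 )1412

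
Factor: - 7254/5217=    - 2418/1739= - 2^1*3^1*13^1*31^1 * 37^( - 1)*47^( - 1 )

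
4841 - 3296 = 1545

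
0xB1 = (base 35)52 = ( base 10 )177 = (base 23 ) 7g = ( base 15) BC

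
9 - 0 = 9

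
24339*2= 48678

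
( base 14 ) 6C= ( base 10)96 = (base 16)60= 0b1100000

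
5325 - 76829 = - 71504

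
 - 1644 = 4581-6225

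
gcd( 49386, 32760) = 6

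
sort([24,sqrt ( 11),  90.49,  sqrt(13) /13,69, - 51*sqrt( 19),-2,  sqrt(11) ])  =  [ - 51*sqrt( 19 ),-2,sqrt(13) /13,  sqrt(11 ), sqrt(11),  24 , 69,  90.49]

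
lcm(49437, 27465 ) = 247185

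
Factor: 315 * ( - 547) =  - 172305 = - 3^2* 5^1 * 7^1*547^1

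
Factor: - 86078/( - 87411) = 2^1*3^( - 1) * 193^1 *223^1*29137^( - 1) 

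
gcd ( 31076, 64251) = 1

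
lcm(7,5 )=35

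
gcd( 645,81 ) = 3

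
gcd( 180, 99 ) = 9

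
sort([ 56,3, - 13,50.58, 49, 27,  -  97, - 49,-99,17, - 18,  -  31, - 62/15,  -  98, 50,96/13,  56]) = [ -99,-98, - 97, - 49, -31, - 18, - 13, -62/15,3, 96/13, 17,27,  49,50,50.58 , 56,  56 ] 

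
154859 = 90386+64473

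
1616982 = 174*9293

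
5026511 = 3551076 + 1475435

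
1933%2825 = 1933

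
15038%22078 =15038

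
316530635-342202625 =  - 25671990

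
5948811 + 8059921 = 14008732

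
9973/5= 1994 + 3/5 = 1994.60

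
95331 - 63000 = 32331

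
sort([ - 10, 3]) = [ - 10, 3 ] 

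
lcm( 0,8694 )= 0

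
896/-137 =-7 + 63/137 = - 6.54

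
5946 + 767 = 6713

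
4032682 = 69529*58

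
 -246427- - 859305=612878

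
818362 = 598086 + 220276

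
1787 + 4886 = 6673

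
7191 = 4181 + 3010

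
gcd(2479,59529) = 1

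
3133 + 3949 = 7082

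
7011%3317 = 377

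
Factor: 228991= 7^1*32713^1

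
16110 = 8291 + 7819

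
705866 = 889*794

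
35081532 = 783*44804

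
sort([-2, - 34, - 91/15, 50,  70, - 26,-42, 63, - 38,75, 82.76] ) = [ - 42,  -  38, - 34, - 26 , - 91/15, - 2, 50, 63, 70, 75, 82.76]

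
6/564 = 1/94 =0.01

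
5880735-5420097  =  460638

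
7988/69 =7988/69 = 115.77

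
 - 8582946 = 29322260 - 37905206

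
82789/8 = 82789/8 = 10348.62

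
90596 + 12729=103325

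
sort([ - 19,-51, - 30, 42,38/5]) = [-51, - 30, - 19, 38/5 , 42 ]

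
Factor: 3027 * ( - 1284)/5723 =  - 3886668/5723 = - 2^2*3^2 *59^ (- 1 )*97^(-1 )*  107^1*1009^1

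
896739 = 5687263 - 4790524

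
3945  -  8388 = - 4443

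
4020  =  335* 12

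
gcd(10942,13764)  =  2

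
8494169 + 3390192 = 11884361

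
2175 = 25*87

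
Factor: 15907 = 15907^1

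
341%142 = 57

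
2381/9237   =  2381/9237 = 0.26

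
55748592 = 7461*7472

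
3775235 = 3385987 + 389248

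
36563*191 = 6983533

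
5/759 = 5/759 =0.01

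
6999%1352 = 239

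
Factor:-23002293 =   -  3^1*19^1*403549^1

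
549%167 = 48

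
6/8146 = 3/4073 = 0.00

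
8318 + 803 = 9121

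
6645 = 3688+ 2957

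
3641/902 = 331/82 = 4.04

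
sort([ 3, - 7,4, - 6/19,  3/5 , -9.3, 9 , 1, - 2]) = [-9.3,- 7, - 2, - 6/19, 3/5, 1,3, 4,9 ]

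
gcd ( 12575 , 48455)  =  5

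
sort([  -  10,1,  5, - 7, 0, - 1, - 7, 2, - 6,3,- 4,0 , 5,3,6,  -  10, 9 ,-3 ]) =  [ - 10,  -  10,-7,- 7, - 6, - 4,  -  3, - 1, 0, 0,1 , 2,3 , 3, 5,5,6, 9]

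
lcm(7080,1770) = 7080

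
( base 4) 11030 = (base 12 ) 238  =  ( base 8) 514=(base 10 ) 332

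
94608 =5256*18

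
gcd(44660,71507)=1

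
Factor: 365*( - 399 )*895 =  - 130343325=   - 3^1* 5^2 * 7^1*19^1*73^1 *179^1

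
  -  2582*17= - 43894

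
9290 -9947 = -657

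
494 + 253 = 747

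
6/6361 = 6/6361 = 0.00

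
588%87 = 66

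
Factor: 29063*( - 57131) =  - 29063^1*57131^1=- 1660398253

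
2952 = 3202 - 250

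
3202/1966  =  1 + 618/983 = 1.63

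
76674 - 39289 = 37385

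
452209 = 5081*89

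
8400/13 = 8400/13 = 646.15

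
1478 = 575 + 903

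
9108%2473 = 1689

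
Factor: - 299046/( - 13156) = 2^( - 1)*3^1*13^(-1 )*197^1 = 591/26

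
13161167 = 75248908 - 62087741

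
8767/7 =8767/7 = 1252.43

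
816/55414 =408/27707  =  0.01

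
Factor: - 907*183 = -3^1*61^1*907^1 = - 165981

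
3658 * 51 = 186558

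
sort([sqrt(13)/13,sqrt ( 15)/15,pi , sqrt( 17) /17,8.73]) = [sqrt( 17)/17, sqrt( 15)/15 , sqrt( 13)/13, pi, 8.73 ]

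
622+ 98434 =99056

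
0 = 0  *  70987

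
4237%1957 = 323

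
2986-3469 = -483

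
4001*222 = 888222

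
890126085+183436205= 1073562290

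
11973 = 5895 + 6078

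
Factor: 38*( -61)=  - 2^1*19^1 * 61^1 = -2318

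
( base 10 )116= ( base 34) 3E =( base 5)431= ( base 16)74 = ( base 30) 3Q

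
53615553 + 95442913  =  149058466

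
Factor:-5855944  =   - 2^3*419^1*1747^1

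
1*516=516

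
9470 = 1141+8329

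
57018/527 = 108 + 6/31 = 108.19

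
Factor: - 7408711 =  - 53^1*139787^1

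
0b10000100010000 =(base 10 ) 8464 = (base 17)1C4F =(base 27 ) BGD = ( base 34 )7aw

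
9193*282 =2592426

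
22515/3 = 7505 = 7505.00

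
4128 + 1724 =5852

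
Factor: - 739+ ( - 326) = -3^1*5^1*71^1= - 1065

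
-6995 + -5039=-12034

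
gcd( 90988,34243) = 1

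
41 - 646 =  - 605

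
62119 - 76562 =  - 14443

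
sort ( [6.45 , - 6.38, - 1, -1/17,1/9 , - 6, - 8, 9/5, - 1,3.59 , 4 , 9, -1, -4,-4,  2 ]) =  [ - 8  ,  -  6.38 , -6,- 4, - 4,-1, - 1, - 1, - 1/17, 1/9,9/5,2,3.59,  4,  6.45, 9]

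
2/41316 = 1/20658 = 0.00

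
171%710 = 171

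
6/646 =3/323 = 0.01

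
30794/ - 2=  - 15397+0/1   =  - 15397.00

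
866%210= 26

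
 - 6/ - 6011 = 6/6011= 0.00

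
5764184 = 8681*664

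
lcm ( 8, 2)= 8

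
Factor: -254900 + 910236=655336 = 2^3*11^2*677^1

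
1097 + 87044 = 88141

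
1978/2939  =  1978/2939 = 0.67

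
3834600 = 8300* 462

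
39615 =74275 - 34660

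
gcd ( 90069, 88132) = 1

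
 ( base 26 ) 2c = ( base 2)1000000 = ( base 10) 64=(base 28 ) 28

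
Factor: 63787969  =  7^1*347^1 * 26261^1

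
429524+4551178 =4980702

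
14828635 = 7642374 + 7186261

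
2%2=0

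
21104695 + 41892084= 62996779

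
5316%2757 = 2559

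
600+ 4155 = 4755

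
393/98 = 393/98 = 4.01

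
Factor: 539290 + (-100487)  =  73^1*6011^1 = 438803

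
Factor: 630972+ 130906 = 2^1*13^1*29303^1 = 761878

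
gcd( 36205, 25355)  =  5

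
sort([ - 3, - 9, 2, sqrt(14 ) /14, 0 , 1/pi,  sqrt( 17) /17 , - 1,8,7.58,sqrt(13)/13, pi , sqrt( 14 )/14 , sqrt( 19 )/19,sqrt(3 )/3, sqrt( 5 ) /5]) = [ - 9 , - 3,-1 , 0,sqrt(19 )/19 , sqrt (17 ) /17, sqrt (14)/14,sqrt( 14)/14, sqrt( 13 )/13,  1/pi, sqrt(5 ) /5,sqrt(3)/3, 2, pi, 7.58, 8 ] 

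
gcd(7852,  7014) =2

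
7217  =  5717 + 1500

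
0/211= 0 = 0.00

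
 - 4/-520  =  1/130 = 0.01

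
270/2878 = 135/1439  =  0.09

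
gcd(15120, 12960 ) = 2160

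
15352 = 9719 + 5633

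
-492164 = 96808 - 588972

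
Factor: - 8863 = -8863^1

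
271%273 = 271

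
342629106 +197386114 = 540015220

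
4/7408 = 1/1852 = 0.00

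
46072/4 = 11518=11518.00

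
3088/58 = 53  +  7/29 = 53.24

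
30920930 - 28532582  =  2388348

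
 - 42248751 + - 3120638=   -  45369389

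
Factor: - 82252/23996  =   - 20563/5999=-7^( - 1)*857^(-1)*20563^1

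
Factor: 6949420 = 2^2*5^1*47^1*7393^1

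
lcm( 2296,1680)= 68880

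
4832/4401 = 4832/4401 = 1.10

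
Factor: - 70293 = - 3^1*23431^1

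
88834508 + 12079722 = 100914230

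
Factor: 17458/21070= 5^(  -  1)*7^ (-1 ) *29^1 = 29/35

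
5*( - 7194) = -35970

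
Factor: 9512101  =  9512101^1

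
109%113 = 109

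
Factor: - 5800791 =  - 3^1*17^1* 107^1*1063^1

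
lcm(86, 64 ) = 2752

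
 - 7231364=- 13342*542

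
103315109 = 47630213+55684896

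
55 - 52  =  3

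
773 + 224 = 997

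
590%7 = 2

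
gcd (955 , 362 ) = 1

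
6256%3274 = 2982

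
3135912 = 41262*76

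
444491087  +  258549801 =703040888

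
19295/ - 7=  - 2757 + 4/7 = -2756.43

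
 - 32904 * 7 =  - 230328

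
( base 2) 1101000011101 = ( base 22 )DHJ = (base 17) 1624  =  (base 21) f37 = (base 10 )6685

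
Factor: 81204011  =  7^1*37^1 * 157^1*1997^1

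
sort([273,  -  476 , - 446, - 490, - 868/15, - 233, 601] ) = [ - 490, - 476,-446, - 233,-868/15,273,601]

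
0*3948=0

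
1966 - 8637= - 6671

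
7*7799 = 54593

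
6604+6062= 12666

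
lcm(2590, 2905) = 214970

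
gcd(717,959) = 1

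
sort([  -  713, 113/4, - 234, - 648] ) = [ - 713,-648,  -  234,113/4 ] 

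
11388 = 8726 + 2662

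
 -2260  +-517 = -2777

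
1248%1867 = 1248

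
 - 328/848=  -  41/106 = - 0.39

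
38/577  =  38/577  =  0.07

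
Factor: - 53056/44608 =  - 829/697 = -17^( - 1)*41^( - 1 )*829^1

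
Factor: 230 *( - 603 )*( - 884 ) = 2^3 *3^2  *5^1 * 13^1*17^1*23^1* 67^1 = 122601960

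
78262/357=78262/357=219.22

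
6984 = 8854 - 1870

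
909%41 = 7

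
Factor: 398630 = 2^1*5^1*39863^1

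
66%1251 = 66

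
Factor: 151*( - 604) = -91204 =-2^2*151^2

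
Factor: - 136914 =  - 2^1 * 3^1 * 19^1*1201^1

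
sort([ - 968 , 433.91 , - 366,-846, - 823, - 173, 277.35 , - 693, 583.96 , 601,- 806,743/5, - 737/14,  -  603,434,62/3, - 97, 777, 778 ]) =[  -  968, - 846 , - 823, - 806, - 693, - 603, - 366,  -  173, - 97, - 737/14, 62/3 , 743/5 , 277.35, 433.91, 434,583.96 , 601,  777, 778]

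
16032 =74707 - 58675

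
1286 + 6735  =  8021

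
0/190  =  0 = 0.00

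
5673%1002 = 663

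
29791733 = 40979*727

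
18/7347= 6/2449 = 0.00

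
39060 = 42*930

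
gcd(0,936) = 936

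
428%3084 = 428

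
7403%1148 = 515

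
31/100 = 31/100   =  0.31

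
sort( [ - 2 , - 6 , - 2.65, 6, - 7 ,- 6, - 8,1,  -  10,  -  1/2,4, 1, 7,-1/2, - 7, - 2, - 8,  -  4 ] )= [ - 10,-8, - 8, - 7, - 7,-6, - 6, - 4, - 2.65,-2, - 2 ,-1/2,-1/2, 1,1,  4, 6, 7 ]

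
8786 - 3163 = 5623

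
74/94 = 37/47 = 0.79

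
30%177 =30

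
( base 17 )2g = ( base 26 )1O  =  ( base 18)2E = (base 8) 62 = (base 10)50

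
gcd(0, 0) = 0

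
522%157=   51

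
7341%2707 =1927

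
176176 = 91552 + 84624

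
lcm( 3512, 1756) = 3512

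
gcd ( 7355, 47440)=5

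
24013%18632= 5381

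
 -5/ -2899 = 5/2899 = 0.00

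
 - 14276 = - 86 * 166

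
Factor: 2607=3^1 * 11^1*79^1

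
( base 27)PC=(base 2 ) 1010101111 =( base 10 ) 687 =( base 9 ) 843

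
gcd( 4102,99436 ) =2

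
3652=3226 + 426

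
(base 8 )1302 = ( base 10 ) 706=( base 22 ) 1a2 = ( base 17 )279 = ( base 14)386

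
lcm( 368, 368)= 368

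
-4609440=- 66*69840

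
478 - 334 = 144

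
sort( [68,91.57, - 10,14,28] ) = [  -  10,14,28,  68,91.57] 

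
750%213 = 111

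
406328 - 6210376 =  - 5804048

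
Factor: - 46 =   -  2^1 * 23^1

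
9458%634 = 582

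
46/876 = 23/438 = 0.05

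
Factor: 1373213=41^1*33493^1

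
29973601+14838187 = 44811788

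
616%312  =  304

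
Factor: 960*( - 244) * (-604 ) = 141480960 = 2^10*3^1 *5^1*61^1*151^1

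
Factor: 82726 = 2^1*7^1*19^1*311^1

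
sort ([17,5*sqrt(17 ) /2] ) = [5 * sqrt( 17 ) /2, 17] 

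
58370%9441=1724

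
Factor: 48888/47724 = 2^1*3^1*7^1*41^(- 1) = 42/41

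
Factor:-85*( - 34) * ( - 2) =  - 2^2*5^1*17^2  =  - 5780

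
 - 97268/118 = -48634/59 = - 824.31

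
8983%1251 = 226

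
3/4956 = 1/1652 = 0.00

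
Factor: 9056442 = 2^1*3^1*1509407^1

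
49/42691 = 49/42691 = 0.00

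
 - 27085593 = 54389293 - 81474886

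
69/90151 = 69/90151 = 0.00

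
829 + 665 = 1494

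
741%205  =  126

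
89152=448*199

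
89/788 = 89/788=0.11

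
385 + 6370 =6755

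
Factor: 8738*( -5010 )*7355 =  - 2^2*3^1*5^2*17^1*167^1*257^1*1471^1 = - 321982629900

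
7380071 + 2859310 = 10239381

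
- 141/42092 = -1 + 41951/42092 = - 0.00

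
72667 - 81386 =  - 8719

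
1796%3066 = 1796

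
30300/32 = 946 + 7/8 = 946.88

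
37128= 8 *4641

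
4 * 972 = 3888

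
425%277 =148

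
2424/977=2424/977= 2.48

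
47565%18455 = 10655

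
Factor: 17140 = 2^2*5^1*857^1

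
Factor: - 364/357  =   - 52/51 = - 2^2*3^ ( - 1)*13^1*17^( - 1 ) 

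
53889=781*69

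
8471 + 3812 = 12283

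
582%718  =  582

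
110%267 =110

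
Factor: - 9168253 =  - 17^1*539309^1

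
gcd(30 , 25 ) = 5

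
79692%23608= 8868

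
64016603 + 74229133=138245736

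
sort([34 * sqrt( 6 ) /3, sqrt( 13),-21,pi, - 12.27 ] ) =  [ - 21, - 12.27,  pi, sqrt ( 13), 34*sqrt( 6)/3]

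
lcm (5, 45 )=45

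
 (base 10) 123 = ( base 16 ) 7B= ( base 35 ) 3I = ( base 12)a3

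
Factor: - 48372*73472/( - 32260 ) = 888496896/8065 = 2^8*3^1 *5^( - 1)*7^1*29^1 * 41^1 * 139^1*1613^( - 1 )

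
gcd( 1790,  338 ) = 2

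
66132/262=252 + 54/131 = 252.41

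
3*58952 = 176856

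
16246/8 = 8123/4 = 2030.75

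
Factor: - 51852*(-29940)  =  1552448880 = 2^4*3^2*5^1*29^1*149^1*499^1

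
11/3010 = 11/3010 = 0.00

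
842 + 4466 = 5308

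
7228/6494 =1 + 367/3247= 1.11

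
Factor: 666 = 2^1*3^2*37^1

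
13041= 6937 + 6104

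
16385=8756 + 7629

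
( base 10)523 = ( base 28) IJ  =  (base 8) 1013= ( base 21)13j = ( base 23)MH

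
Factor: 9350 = 2^1 * 5^2 * 11^1*17^1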